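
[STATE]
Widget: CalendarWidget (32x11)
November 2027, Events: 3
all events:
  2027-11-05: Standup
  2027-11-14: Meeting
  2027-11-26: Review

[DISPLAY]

         November 2027          
Mo Tu We Th Fr Sa Su            
 1  2  3  4  5*  6  7           
 8  9 10 11 12 13 14*           
15 16 17 18 19 20 21            
22 23 24 25 26* 27 28           
29 30                           
                                
                                
                                
                                


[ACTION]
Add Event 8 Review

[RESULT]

         November 2027          
Mo Tu We Th Fr Sa Su            
 1  2  3  4  5*  6  7           
 8*  9 10 11 12 13 14*          
15 16 17 18 19 20 21            
22 23 24 25 26* 27 28           
29 30                           
                                
                                
                                
                                


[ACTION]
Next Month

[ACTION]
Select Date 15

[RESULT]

         December 2027          
Mo Tu We Th Fr Sa Su            
       1  2  3  4  5            
 6  7  8  9 10 11 12            
13 14 [15] 16 17 18 19          
20 21 22 23 24 25 26            
27 28 29 30 31                  
                                
                                
                                
                                


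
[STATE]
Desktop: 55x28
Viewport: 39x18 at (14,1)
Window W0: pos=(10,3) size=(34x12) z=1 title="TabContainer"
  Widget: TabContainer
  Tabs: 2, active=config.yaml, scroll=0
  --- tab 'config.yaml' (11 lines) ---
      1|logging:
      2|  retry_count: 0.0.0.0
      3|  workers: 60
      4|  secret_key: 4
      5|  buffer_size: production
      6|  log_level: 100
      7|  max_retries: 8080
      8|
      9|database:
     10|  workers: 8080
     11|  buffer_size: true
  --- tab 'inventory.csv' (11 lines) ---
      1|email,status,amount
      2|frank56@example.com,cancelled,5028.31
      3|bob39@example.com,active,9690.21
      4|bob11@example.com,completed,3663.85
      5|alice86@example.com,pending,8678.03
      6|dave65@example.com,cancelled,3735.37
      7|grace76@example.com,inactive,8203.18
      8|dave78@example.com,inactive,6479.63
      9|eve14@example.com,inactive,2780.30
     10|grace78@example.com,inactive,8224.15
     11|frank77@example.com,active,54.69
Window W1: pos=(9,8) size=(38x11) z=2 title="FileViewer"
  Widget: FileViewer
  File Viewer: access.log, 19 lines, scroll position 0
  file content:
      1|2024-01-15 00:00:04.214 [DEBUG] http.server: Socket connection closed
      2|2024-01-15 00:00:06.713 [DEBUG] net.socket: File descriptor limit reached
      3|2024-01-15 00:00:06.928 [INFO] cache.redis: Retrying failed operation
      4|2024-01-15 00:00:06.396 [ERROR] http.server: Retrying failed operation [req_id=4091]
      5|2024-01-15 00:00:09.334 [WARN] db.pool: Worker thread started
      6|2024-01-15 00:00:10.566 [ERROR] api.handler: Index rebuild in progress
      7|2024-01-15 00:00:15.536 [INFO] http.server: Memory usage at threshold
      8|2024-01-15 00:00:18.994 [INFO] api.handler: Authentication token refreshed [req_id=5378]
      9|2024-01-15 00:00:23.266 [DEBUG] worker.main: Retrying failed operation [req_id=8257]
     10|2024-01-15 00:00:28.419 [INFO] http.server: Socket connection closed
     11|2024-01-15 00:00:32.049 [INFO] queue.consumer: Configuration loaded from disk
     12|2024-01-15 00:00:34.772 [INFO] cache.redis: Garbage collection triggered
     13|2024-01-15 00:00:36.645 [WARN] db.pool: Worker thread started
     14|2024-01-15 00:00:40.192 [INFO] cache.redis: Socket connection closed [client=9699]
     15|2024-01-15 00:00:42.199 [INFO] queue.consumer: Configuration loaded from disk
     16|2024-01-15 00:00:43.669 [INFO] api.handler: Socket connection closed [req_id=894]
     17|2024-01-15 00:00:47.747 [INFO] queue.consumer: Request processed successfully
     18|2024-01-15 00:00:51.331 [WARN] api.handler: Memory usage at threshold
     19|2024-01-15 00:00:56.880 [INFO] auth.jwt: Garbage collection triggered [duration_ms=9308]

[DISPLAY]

                                       
                                       
━━━━━━━━━━━━━━━━━━━━━━━━━━━━━┓         
bContainer                   ┃         
─────────────────────────────┨         
nfig.yaml]│ inventory.csv    ┃         
─────────────────────────────┃         
━━━━━━━━━━━━━━━━━━━━━━━━━━━━━━━━┓      
eViewer                         ┃      
────────────────────────────────┨      
-01-15 00:00:04.214 [DEBUG] htt▲┃      
-01-15 00:00:06.713 [DEBUG] net█┃      
-01-15 00:00:06.928 [INFO] cach░┃      
-01-15 00:00:06.396 [ERROR] htt░┃      
-01-15 00:00:09.334 [WARN] db.p░┃      
-01-15 00:00:10.566 [ERROR] api░┃      
-01-15 00:00:15.536 [INFO] http▼┃      
━━━━━━━━━━━━━━━━━━━━━━━━━━━━━━━━┛      


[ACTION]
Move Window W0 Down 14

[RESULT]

                                       
                                       
                                       
                                       
                                       
                                       
                                       
━━━━━━━━━━━━━━━━━━━━━━━━━━━━━━━━┓      
eViewer                         ┃      
────────────────────────────────┨      
-01-15 00:00:04.214 [DEBUG] htt▲┃      
-01-15 00:00:06.713 [DEBUG] net█┃      
-01-15 00:00:06.928 [INFO] cach░┃      
-01-15 00:00:06.396 [ERROR] htt░┃      
-01-15 00:00:09.334 [WARN] db.p░┃      
-01-15 00:00:10.566 [ERROR] api░┃      
-01-15 00:00:15.536 [INFO] http▼┃      
━━━━━━━━━━━━━━━━━━━━━━━━━━━━━━━━┛      


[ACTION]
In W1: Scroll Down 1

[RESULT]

                                       
                                       
                                       
                                       
                                       
                                       
                                       
━━━━━━━━━━━━━━━━━━━━━━━━━━━━━━━━┓      
eViewer                         ┃      
────────────────────────────────┨      
-01-15 00:00:06.713 [DEBUG] net▲┃      
-01-15 00:00:06.928 [INFO] cach█┃      
-01-15 00:00:06.396 [ERROR] htt░┃      
-01-15 00:00:09.334 [WARN] db.p░┃      
-01-15 00:00:10.566 [ERROR] api░┃      
-01-15 00:00:15.536 [INFO] http░┃      
-01-15 00:00:18.994 [INFO] api.▼┃      
━━━━━━━━━━━━━━━━━━━━━━━━━━━━━━━━┛      


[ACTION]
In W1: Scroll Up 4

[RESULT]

                                       
                                       
                                       
                                       
                                       
                                       
                                       
━━━━━━━━━━━━━━━━━━━━━━━━━━━━━━━━┓      
eViewer                         ┃      
────────────────────────────────┨      
-01-15 00:00:04.214 [DEBUG] htt▲┃      
-01-15 00:00:06.713 [DEBUG] net█┃      
-01-15 00:00:06.928 [INFO] cach░┃      
-01-15 00:00:06.396 [ERROR] htt░┃      
-01-15 00:00:09.334 [WARN] db.p░┃      
-01-15 00:00:10.566 [ERROR] api░┃      
-01-15 00:00:15.536 [INFO] http▼┃      
━━━━━━━━━━━━━━━━━━━━━━━━━━━━━━━━┛      


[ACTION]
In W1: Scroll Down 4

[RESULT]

                                       
                                       
                                       
                                       
                                       
                                       
                                       
━━━━━━━━━━━━━━━━━━━━━━━━━━━━━━━━┓      
eViewer                         ┃      
────────────────────────────────┨      
-01-15 00:00:09.334 [WARN] db.p▲┃      
-01-15 00:00:10.566 [ERROR] api░┃      
-01-15 00:00:15.536 [INFO] http█┃      
-01-15 00:00:18.994 [INFO] api.░┃      
-01-15 00:00:23.266 [DEBUG] wor░┃      
-01-15 00:00:28.419 [INFO] http░┃      
-01-15 00:00:32.049 [INFO] queu▼┃      
━━━━━━━━━━━━━━━━━━━━━━━━━━━━━━━━┛      


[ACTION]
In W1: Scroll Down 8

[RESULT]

                                       
                                       
                                       
                                       
                                       
                                       
                                       
━━━━━━━━━━━━━━━━━━━━━━━━━━━━━━━━┓      
eViewer                         ┃      
────────────────────────────────┨      
-01-15 00:00:36.645 [WARN] db.p▲┃      
-01-15 00:00:40.192 [INFO] cach░┃      
-01-15 00:00:42.199 [INFO] queu░┃      
-01-15 00:00:43.669 [INFO] api.░┃      
-01-15 00:00:47.747 [INFO] queu░┃      
-01-15 00:00:51.331 [WARN] api.█┃      
-01-15 00:00:56.880 [INFO] auth▼┃      
━━━━━━━━━━━━━━━━━━━━━━━━━━━━━━━━┛      


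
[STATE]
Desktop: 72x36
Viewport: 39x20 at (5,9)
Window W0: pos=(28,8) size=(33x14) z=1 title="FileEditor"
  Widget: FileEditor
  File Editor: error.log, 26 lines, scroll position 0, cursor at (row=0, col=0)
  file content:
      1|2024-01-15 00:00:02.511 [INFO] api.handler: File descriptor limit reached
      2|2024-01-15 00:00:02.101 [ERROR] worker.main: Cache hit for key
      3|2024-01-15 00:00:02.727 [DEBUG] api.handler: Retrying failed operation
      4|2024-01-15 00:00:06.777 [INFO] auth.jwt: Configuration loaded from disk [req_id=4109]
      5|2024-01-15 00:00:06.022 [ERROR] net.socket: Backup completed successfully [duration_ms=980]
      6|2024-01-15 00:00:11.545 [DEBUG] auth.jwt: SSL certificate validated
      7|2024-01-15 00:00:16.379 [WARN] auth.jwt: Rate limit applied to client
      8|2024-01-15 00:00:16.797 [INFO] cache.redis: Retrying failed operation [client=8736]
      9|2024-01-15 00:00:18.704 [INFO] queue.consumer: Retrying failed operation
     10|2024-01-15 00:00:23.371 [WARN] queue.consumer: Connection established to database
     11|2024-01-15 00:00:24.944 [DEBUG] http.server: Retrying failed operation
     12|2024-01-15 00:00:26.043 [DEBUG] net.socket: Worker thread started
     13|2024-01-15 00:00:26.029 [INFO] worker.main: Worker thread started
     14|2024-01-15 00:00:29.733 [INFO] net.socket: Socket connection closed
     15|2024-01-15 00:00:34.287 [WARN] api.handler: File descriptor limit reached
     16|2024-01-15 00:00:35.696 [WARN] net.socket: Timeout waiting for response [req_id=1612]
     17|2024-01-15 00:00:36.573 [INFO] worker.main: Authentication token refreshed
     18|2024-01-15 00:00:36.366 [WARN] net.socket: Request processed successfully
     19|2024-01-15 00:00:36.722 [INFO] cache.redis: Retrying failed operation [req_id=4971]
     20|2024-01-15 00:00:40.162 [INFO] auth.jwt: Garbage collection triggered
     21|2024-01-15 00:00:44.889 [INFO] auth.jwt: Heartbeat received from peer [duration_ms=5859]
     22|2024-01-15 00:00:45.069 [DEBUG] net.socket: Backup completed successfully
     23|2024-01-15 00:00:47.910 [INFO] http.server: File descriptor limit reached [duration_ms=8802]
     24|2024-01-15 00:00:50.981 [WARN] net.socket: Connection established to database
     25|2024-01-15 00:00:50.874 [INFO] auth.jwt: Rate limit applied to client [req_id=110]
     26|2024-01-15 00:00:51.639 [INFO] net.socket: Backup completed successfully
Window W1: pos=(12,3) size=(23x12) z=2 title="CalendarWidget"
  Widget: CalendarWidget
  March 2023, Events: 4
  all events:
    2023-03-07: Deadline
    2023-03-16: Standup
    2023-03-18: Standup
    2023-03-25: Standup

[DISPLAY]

       ┃ 6  7*  8  9 10 11 12┃ditor    
       ┃13 14 15 16* 17 18* 1┃─────────
       ┃20 21 22 23 24 25* 26┃1-15 00:0
       ┃27 28 29 30 31       ┃1-15 00:0
       ┃                     ┃1-15 00:0
       ┗━━━━━━━━━━━━━━━━━━━━━┛1-15 00:0
                       ┃2024-01-15 00:0
                       ┃2024-01-15 00:0
                       ┃2024-01-15 00:0
                       ┃2024-01-15 00:0
                       ┃2024-01-15 00:0
                       ┃2024-01-15 00:0
                       ┗━━━━━━━━━━━━━━━
                                       
                                       
                                       
                                       
                                       
                                       
                                       


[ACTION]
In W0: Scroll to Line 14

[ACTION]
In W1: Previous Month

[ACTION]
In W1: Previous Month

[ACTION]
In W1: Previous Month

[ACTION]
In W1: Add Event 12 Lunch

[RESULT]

       ┃ 5  6  7  8  9 10 11 ┃ditor    
       ┃12* 13 14 15 16 17 18┃─────────
       ┃19 20 21 22 23 24 25 ┃1-15 00:0
       ┃26 27 28 29 30 31    ┃1-15 00:0
       ┃                     ┃1-15 00:0
       ┗━━━━━━━━━━━━━━━━━━━━━┛1-15 00:0
                       ┃2024-01-15 00:0
                       ┃2024-01-15 00:0
                       ┃2024-01-15 00:0
                       ┃2024-01-15 00:0
                       ┃2024-01-15 00:0
                       ┃2024-01-15 00:0
                       ┗━━━━━━━━━━━━━━━
                                       
                                       
                                       
                                       
                                       
                                       
                                       


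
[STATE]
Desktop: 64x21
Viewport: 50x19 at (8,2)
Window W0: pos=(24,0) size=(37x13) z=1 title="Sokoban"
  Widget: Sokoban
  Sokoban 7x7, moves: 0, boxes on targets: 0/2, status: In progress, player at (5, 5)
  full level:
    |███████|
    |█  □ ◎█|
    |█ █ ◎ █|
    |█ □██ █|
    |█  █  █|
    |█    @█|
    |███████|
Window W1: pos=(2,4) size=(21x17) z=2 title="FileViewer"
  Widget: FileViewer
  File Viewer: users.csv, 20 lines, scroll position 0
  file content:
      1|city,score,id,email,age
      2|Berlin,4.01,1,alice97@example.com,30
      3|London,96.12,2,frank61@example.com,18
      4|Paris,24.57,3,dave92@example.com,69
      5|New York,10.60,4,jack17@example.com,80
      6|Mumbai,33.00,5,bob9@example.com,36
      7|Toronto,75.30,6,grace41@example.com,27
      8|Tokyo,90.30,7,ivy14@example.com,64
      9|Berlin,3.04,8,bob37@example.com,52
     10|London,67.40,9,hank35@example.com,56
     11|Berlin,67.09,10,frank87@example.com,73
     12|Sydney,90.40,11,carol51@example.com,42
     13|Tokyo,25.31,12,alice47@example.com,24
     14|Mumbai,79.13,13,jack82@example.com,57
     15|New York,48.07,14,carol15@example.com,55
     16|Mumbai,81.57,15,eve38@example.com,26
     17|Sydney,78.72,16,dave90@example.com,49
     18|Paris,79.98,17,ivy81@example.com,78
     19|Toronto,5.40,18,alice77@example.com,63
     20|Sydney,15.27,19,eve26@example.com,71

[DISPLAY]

                ┠─────────────────────────────────
                ┃███████                          
━━━━━━━━━━━━━━┓ ┃█  □ ◎█                          
Viewer        ┃ ┃█ █ ◎ █                          
──────────────┨ ┃█ □██ █                          
score,id,emai▲┃ ┃█  █  █                          
n,4.01,1,alic█┃ ┃█    @█                          
n,96.12,2,fra░┃ ┃███████                          
,24.57,3,dave░┃ ┃Moves: 0  0/2                    
ork,10.60,4,j░┃ ┃                                 
i,33.00,5,bob░┃ ┗━━━━━━━━━━━━━━━━━━━━━━━━━━━━━━━━━
to,75.30,6,gr░┃                                   
,90.30,7,ivy1░┃                                   
n,3.04,8,bob3░┃                                   
n,67.40,9,han░┃                                   
n,67.09,10,fr░┃                                   
y,90.40,11,ca░┃                                   
,25.31,12,ali▼┃                                   
━━━━━━━━━━━━━━┛                                   


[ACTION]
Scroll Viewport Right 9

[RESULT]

          ┠───────────────────────────────────┨   
          ┃███████                            ┃   
━━━━━━━━┓ ┃█  □ ◎█                            ┃   
        ┃ ┃█ █ ◎ █                            ┃   
────────┨ ┃█ □██ █                            ┃   
id,emai▲┃ ┃█  █  █                            ┃   
,1,alic█┃ ┃█    @█                            ┃   
2,2,fra░┃ ┃███████                            ┃   
,3,dave░┃ ┃Moves: 0  0/2                      ┃   
.60,4,j░┃ ┃                                   ┃   
0,5,bob░┃ ┗━━━━━━━━━━━━━━━━━━━━━━━━━━━━━━━━━━━┛   
30,6,gr░┃                                         
,7,ivy1░┃                                         
,8,bob3░┃                                         
0,9,han░┃                                         
9,10,fr░┃                                         
0,11,ca░┃                                         
,12,ali▼┃                                         
━━━━━━━━┛                                         


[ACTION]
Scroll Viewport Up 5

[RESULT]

          ┏━━━━━━━━━━━━━━━━━━━━━━━━━━━━━━━━━━━┓   
          ┃ Sokoban                           ┃   
          ┠───────────────────────────────────┨   
          ┃███████                            ┃   
━━━━━━━━┓ ┃█  □ ◎█                            ┃   
        ┃ ┃█ █ ◎ █                            ┃   
────────┨ ┃█ □██ █                            ┃   
id,emai▲┃ ┃█  █  █                            ┃   
,1,alic█┃ ┃█    @█                            ┃   
2,2,fra░┃ ┃███████                            ┃   
,3,dave░┃ ┃Moves: 0  0/2                      ┃   
.60,4,j░┃ ┃                                   ┃   
0,5,bob░┃ ┗━━━━━━━━━━━━━━━━━━━━━━━━━━━━━━━━━━━┛   
30,6,gr░┃                                         
,7,ivy1░┃                                         
,8,bob3░┃                                         
0,9,han░┃                                         
9,10,fr░┃                                         
0,11,ca░┃                                         


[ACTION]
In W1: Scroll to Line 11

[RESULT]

          ┏━━━━━━━━━━━━━━━━━━━━━━━━━━━━━━━━━━━┓   
          ┃ Sokoban                           ┃   
          ┠───────────────────────────────────┨   
          ┃███████                            ┃   
━━━━━━━━┓ ┃█  □ ◎█                            ┃   
        ┃ ┃█ █ ◎ █                            ┃   
────────┨ ┃█ □██ █                            ┃   
,7,ivy1▲┃ ┃█  █  █                            ┃   
,8,bob3░┃ ┃█    @█                            ┃   
0,9,han░┃ ┃███████                            ┃   
9,10,fr░┃ ┃Moves: 0  0/2                      ┃   
0,11,ca░┃ ┃                                   ┃   
,12,ali░┃ ┗━━━━━━━━━━━━━━━━━━━━━━━━━━━━━━━━━━━┛   
3,13,ja░┃                                         
.07,14,░┃                                         
7,15,ev░┃                                         
2,16,da░┃                                         
,17,ivy░┃                                         
0,18,al█┃                                         


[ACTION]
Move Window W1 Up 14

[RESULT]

━━━━━━━━┓ ┏━━━━━━━━━━━━━━━━━━━━━━━━━━━━━━━━━━━┓   
        ┃ ┃ Sokoban                           ┃   
────────┨ ┠───────────────────────────────────┨   
,7,ivy1▲┃ ┃███████                            ┃   
,8,bob3░┃ ┃█  □ ◎█                            ┃   
0,9,han░┃ ┃█ █ ◎ █                            ┃   
9,10,fr░┃ ┃█ □██ █                            ┃   
0,11,ca░┃ ┃█  █  █                            ┃   
,12,ali░┃ ┃█    @█                            ┃   
3,13,ja░┃ ┃███████                            ┃   
.07,14,░┃ ┃Moves: 0  0/2                      ┃   
7,15,ev░┃ ┃                                   ┃   
2,16,da░┃ ┗━━━━━━━━━━━━━━━━━━━━━━━━━━━━━━━━━━━┛   
,17,ivy░┃                                         
0,18,al█┃                                         
7,19,ev▼┃                                         
━━━━━━━━┛                                         
                                                  
                                                  


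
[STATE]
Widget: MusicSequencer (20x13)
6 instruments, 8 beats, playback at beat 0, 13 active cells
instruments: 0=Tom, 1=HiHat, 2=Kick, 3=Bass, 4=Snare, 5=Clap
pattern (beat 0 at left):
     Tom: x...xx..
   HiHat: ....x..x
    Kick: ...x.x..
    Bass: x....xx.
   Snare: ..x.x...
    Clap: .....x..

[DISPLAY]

      ▼1234567      
   Tom█···██··      
 HiHat····█··█      
  Kick···█·█··      
  Bass█····██·      
 Snare··█·█···      
  Clap·····█··      
                    
                    
                    
                    
                    
                    


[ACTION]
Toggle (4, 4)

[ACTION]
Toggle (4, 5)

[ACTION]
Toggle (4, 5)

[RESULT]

      ▼1234567      
   Tom█···██··      
 HiHat····█··█      
  Kick···█·█··      
  Bass█····██·      
 Snare··█·····      
  Clap·····█··      
                    
                    
                    
                    
                    
                    


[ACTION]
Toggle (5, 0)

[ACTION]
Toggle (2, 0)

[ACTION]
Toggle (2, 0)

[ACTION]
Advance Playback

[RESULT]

      0▼234567      
   Tom█···██··      
 HiHat····█··█      
  Kick···█·█··      
  Bass█····██·      
 Snare··█·····      
  Clap█····█··      
                    
                    
                    
                    
                    
                    


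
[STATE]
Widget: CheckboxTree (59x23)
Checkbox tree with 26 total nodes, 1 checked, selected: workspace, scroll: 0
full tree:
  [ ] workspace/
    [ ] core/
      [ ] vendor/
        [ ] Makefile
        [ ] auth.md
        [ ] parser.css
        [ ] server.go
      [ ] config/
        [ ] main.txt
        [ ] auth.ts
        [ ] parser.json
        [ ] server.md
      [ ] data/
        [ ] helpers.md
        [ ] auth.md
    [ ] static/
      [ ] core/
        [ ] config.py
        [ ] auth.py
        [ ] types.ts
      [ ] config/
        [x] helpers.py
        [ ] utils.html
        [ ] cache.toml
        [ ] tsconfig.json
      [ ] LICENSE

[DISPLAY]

>[-] workspace/                                            
   [ ] core/                                               
     [ ] vendor/                                           
       [ ] Makefile                                        
       [ ] auth.md                                         
       [ ] parser.css                                      
       [ ] server.go                                       
     [ ] config/                                           
       [ ] main.txt                                        
       [ ] auth.ts                                         
       [ ] parser.json                                     
       [ ] server.md                                       
     [ ] data/                                             
       [ ] helpers.md                                      
       [ ] auth.md                                         
   [-] static/                                             
     [ ] core/                                             
       [ ] config.py                                       
       [ ] auth.py                                         
       [ ] types.ts                                        
     [-] config/                                           
       [x] helpers.py                                      
       [ ] utils.html                                      


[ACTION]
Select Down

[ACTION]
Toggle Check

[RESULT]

 [-] workspace/                                            
>  [x] core/                                               
     [x] vendor/                                           
       [x] Makefile                                        
       [x] auth.md                                         
       [x] parser.css                                      
       [x] server.go                                       
     [x] config/                                           
       [x] main.txt                                        
       [x] auth.ts                                         
       [x] parser.json                                     
       [x] server.md                                       
     [x] data/                                             
       [x] helpers.md                                      
       [x] auth.md                                         
   [-] static/                                             
     [ ] core/                                             
       [ ] config.py                                       
       [ ] auth.py                                         
       [ ] types.ts                                        
     [-] config/                                           
       [x] helpers.py                                      
       [ ] utils.html                                      


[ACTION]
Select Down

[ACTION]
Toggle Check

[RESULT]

 [-] workspace/                                            
   [-] core/                                               
>    [ ] vendor/                                           
       [ ] Makefile                                        
       [ ] auth.md                                         
       [ ] parser.css                                      
       [ ] server.go                                       
     [x] config/                                           
       [x] main.txt                                        
       [x] auth.ts                                         
       [x] parser.json                                     
       [x] server.md                                       
     [x] data/                                             
       [x] helpers.md                                      
       [x] auth.md                                         
   [-] static/                                             
     [ ] core/                                             
       [ ] config.py                                       
       [ ] auth.py                                         
       [ ] types.ts                                        
     [-] config/                                           
       [x] helpers.py                                      
       [ ] utils.html                                      


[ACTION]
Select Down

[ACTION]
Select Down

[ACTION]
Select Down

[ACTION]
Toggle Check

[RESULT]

 [-] workspace/                                            
   [-] core/                                               
     [-] vendor/                                           
       [ ] Makefile                                        
       [ ] auth.md                                         
>      [x] parser.css                                      
       [ ] server.go                                       
     [x] config/                                           
       [x] main.txt                                        
       [x] auth.ts                                         
       [x] parser.json                                     
       [x] server.md                                       
     [x] data/                                             
       [x] helpers.md                                      
       [x] auth.md                                         
   [-] static/                                             
     [ ] core/                                             
       [ ] config.py                                       
       [ ] auth.py                                         
       [ ] types.ts                                        
     [-] config/                                           
       [x] helpers.py                                      
       [ ] utils.html                                      


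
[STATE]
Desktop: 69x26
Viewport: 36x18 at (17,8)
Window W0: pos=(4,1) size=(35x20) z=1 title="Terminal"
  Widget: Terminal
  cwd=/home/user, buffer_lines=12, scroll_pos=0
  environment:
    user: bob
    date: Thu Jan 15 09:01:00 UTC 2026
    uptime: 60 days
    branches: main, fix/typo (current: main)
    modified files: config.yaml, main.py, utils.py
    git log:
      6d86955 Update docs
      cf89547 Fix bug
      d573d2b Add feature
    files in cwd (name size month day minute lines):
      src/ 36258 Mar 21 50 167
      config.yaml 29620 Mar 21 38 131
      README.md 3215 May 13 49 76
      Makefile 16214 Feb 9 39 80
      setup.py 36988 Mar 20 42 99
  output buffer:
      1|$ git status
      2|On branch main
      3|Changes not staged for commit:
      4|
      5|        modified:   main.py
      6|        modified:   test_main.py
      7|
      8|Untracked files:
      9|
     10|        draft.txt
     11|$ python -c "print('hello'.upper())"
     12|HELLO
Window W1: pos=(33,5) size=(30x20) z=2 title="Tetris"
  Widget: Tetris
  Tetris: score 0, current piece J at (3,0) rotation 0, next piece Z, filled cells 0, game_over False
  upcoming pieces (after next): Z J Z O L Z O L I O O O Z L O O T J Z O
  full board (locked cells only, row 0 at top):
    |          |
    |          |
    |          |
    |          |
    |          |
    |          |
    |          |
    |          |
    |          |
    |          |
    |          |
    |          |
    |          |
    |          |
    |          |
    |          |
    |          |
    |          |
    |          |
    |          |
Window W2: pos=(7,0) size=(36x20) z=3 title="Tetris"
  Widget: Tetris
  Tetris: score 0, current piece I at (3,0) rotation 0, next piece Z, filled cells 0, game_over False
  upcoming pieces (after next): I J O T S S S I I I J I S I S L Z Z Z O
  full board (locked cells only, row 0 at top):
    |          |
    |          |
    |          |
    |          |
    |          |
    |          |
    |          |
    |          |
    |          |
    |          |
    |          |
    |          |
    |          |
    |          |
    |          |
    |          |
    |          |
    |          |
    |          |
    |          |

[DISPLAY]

 │                       ┃ │Next:   
 │Score:                 ┃ │▓▓      
 │0                      ┃ │ ▓▓     
 │                       ┃ │        
 │                       ┃ │        
 │                       ┃ │        
 │                       ┃ │Score:  
 │                       ┃ │0       
 │                       ┃ │        
 │                       ┃ │        
 │                       ┃ │        
━━━━━━━━━━━━━━━━━━━━━━━━━┛ │        
━━━━━━━━━━━━━━━━┃          │        
                ┃          │        
                ┃          │        
                ┃          │        
                ┗━━━━━━━━━━━━━━━━━━━
                                    


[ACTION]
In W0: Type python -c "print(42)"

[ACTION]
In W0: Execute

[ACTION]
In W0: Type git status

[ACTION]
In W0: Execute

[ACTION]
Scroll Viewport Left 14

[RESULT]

 ┃$ ┃          │                    
 ┃HE┃          │Score:              
 ┃$ ┃          │0                   
 ┃42┃          │                    
 ┃$ ┃          │                    
 ┃On┃          │                    
 ┃Ch┃          │                    
 ┃  ┃          │                    
 ┃  ┃          │                    
 ┃  ┃          │                    
 ┃  ┃          │                    
 ┃$ ┗━━━━━━━━━━━━━━━━━━━━━━━━━━━━━━━
 ┗━━━━━━━━━━━━━━━━━━━━━━━━━━━━┃     
                              ┃     
                              ┃     
                              ┃     
                              ┗━━━━━
                                    


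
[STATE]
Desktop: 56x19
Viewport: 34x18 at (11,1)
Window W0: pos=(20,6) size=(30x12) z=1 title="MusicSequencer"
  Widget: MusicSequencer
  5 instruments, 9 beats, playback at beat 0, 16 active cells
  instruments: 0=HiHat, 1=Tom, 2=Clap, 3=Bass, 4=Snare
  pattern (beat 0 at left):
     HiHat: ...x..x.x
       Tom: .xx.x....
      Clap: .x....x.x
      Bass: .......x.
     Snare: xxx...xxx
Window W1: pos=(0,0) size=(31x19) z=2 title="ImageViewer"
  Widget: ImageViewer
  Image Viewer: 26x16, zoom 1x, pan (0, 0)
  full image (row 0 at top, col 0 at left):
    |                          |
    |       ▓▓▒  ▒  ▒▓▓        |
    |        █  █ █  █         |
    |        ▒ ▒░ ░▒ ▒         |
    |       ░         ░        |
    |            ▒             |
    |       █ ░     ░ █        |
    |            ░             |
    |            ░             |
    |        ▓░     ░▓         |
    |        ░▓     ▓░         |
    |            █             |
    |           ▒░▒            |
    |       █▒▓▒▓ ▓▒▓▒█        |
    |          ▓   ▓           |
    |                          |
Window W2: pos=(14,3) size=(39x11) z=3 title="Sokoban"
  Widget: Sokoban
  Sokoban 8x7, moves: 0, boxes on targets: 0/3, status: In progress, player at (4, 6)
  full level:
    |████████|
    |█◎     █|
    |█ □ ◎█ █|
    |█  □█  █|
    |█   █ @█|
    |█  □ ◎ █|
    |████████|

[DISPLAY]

er                 ┃              
───────────────────┨              
   ┏━━━━━━━━━━━━━━━━━━━━━━━━━━━━━━
  ▒┃ Sokoban                      
 █ ┠──────────────────────────────
▒░ ┃████████                      
   ┃█◎     █                      
  ▒┃█ □ ◎█ █                      
   ┃█  □█  █                      
  ░┃█   █ @█                      
  ░┃█  □ ◎ █                      
   ┃████████                      
   ┗━━━━━━━━━━━━━━━━━━━━━━━━━━━━━━
  █                ┃··███         
 ▒░▒               ┃              
▒▓ ▓▒▓▒█           ┃              
▓   ▓              ┃━━━━━━━━━━━━━━
━━━━━━━━━━━━━━━━━━━┛              


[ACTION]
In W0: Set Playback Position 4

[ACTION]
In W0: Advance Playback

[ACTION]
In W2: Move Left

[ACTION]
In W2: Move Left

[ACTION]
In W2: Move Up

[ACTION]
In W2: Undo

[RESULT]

er                 ┃              
───────────────────┨              
   ┏━━━━━━━━━━━━━━━━━━━━━━━━━━━━━━
  ▒┃ Sokoban                      
 █ ┠──────────────────────────────
▒░ ┃████████                      
   ┃█◎     █                      
  ▒┃█ □ ◎█ █                      
   ┃█  □█  █                      
  ░┃█   █@ █                      
  ░┃█  □ ◎ █                      
   ┃████████                      
   ┗━━━━━━━━━━━━━━━━━━━━━━━━━━━━━━
  █                ┃··███         
 ▒░▒               ┃              
▒▓ ▓▒▓▒█           ┃              
▓   ▓              ┃━━━━━━━━━━━━━━
━━━━━━━━━━━━━━━━━━━┛              


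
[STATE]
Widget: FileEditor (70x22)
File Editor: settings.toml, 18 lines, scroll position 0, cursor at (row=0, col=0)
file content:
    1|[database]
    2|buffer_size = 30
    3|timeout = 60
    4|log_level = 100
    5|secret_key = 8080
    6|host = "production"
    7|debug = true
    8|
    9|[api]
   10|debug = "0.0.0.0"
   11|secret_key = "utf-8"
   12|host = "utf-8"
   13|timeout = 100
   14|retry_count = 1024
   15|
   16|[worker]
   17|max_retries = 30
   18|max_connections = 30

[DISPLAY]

█database]                                                           ▲
buffer_size = 30                                                     █
timeout = 60                                                         ░
log_level = 100                                                      ░
secret_key = 8080                                                    ░
host = "production"                                                  ░
debug = true                                                         ░
                                                                     ░
[api]                                                                ░
debug = "0.0.0.0"                                                    ░
secret_key = "utf-8"                                                 ░
host = "utf-8"                                                       ░
timeout = 100                                                        ░
retry_count = 1024                                                   ░
                                                                     ░
[worker]                                                             ░
max_retries = 30                                                     ░
max_connections = 30                                                 ░
                                                                     ░
                                                                     ░
                                                                     ░
                                                                     ▼


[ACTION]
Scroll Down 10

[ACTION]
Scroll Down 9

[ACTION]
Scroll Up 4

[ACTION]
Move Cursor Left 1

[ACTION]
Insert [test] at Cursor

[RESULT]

test█database]                                                       ▲
buffer_size = 30                                                     █
timeout = 60                                                         ░
log_level = 100                                                      ░
secret_key = 8080                                                    ░
host = "production"                                                  ░
debug = true                                                         ░
                                                                     ░
[api]                                                                ░
debug = "0.0.0.0"                                                    ░
secret_key = "utf-8"                                                 ░
host = "utf-8"                                                       ░
timeout = 100                                                        ░
retry_count = 1024                                                   ░
                                                                     ░
[worker]                                                             ░
max_retries = 30                                                     ░
max_connections = 30                                                 ░
                                                                     ░
                                                                     ░
                                                                     ░
                                                                     ▼
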